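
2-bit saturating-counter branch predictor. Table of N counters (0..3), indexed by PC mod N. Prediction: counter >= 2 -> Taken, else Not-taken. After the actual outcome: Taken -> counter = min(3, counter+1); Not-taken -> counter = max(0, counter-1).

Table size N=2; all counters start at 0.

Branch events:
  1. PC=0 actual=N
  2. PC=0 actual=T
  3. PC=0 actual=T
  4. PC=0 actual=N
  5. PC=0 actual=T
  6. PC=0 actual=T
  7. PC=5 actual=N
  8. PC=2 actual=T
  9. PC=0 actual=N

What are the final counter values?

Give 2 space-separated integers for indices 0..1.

Ev 1: PC=0 idx=0 pred=N actual=N -> ctr[0]=0
Ev 2: PC=0 idx=0 pred=N actual=T -> ctr[0]=1
Ev 3: PC=0 idx=0 pred=N actual=T -> ctr[0]=2
Ev 4: PC=0 idx=0 pred=T actual=N -> ctr[0]=1
Ev 5: PC=0 idx=0 pred=N actual=T -> ctr[0]=2
Ev 6: PC=0 idx=0 pred=T actual=T -> ctr[0]=3
Ev 7: PC=5 idx=1 pred=N actual=N -> ctr[1]=0
Ev 8: PC=2 idx=0 pred=T actual=T -> ctr[0]=3
Ev 9: PC=0 idx=0 pred=T actual=N -> ctr[0]=2

Answer: 2 0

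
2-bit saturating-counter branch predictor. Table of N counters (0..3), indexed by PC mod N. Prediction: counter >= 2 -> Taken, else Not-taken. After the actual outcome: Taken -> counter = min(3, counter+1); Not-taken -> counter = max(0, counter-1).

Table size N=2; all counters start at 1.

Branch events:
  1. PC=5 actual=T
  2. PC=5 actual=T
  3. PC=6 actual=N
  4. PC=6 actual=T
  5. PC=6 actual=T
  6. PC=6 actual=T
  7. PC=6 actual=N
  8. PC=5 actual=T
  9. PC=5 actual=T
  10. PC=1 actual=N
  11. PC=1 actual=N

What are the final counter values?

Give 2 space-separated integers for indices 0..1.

Ev 1: PC=5 idx=1 pred=N actual=T -> ctr[1]=2
Ev 2: PC=5 idx=1 pred=T actual=T -> ctr[1]=3
Ev 3: PC=6 idx=0 pred=N actual=N -> ctr[0]=0
Ev 4: PC=6 idx=0 pred=N actual=T -> ctr[0]=1
Ev 5: PC=6 idx=0 pred=N actual=T -> ctr[0]=2
Ev 6: PC=6 idx=0 pred=T actual=T -> ctr[0]=3
Ev 7: PC=6 idx=0 pred=T actual=N -> ctr[0]=2
Ev 8: PC=5 idx=1 pred=T actual=T -> ctr[1]=3
Ev 9: PC=5 idx=1 pred=T actual=T -> ctr[1]=3
Ev 10: PC=1 idx=1 pred=T actual=N -> ctr[1]=2
Ev 11: PC=1 idx=1 pred=T actual=N -> ctr[1]=1

Answer: 2 1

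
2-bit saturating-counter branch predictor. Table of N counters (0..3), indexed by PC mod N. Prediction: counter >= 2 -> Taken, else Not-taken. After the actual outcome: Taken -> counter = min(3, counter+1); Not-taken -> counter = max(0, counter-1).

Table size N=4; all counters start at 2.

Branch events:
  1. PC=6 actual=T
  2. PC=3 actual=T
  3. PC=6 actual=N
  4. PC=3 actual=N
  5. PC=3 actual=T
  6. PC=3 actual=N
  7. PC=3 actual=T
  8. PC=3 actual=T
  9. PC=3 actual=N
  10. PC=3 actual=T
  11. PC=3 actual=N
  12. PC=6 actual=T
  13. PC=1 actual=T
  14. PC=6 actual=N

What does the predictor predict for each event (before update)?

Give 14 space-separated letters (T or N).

Answer: T T T T T T T T T T T T T T

Derivation:
Ev 1: PC=6 idx=2 pred=T actual=T -> ctr[2]=3
Ev 2: PC=3 idx=3 pred=T actual=T -> ctr[3]=3
Ev 3: PC=6 idx=2 pred=T actual=N -> ctr[2]=2
Ev 4: PC=3 idx=3 pred=T actual=N -> ctr[3]=2
Ev 5: PC=3 idx=3 pred=T actual=T -> ctr[3]=3
Ev 6: PC=3 idx=3 pred=T actual=N -> ctr[3]=2
Ev 7: PC=3 idx=3 pred=T actual=T -> ctr[3]=3
Ev 8: PC=3 idx=3 pred=T actual=T -> ctr[3]=3
Ev 9: PC=3 idx=3 pred=T actual=N -> ctr[3]=2
Ev 10: PC=3 idx=3 pred=T actual=T -> ctr[3]=3
Ev 11: PC=3 idx=3 pred=T actual=N -> ctr[3]=2
Ev 12: PC=6 idx=2 pred=T actual=T -> ctr[2]=3
Ev 13: PC=1 idx=1 pred=T actual=T -> ctr[1]=3
Ev 14: PC=6 idx=2 pred=T actual=N -> ctr[2]=2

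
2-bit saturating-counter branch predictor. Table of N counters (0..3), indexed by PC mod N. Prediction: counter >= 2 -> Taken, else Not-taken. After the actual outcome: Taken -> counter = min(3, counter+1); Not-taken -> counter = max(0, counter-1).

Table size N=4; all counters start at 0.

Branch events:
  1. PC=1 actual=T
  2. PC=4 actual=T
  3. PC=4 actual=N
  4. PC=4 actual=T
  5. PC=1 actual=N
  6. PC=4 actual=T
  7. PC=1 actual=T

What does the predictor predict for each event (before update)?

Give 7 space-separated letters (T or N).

Ev 1: PC=1 idx=1 pred=N actual=T -> ctr[1]=1
Ev 2: PC=4 idx=0 pred=N actual=T -> ctr[0]=1
Ev 3: PC=4 idx=0 pred=N actual=N -> ctr[0]=0
Ev 4: PC=4 idx=0 pred=N actual=T -> ctr[0]=1
Ev 5: PC=1 idx=1 pred=N actual=N -> ctr[1]=0
Ev 6: PC=4 idx=0 pred=N actual=T -> ctr[0]=2
Ev 7: PC=1 idx=1 pred=N actual=T -> ctr[1]=1

Answer: N N N N N N N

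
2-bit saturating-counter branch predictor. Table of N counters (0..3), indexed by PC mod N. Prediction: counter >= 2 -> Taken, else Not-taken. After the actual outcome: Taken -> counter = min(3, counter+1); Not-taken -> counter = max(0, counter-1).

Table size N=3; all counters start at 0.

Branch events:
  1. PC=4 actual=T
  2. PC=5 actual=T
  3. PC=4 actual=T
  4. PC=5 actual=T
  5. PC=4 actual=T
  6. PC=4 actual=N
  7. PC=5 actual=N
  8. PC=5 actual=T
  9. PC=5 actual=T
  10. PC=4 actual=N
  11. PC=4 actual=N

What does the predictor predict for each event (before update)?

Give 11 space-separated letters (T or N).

Ev 1: PC=4 idx=1 pred=N actual=T -> ctr[1]=1
Ev 2: PC=5 idx=2 pred=N actual=T -> ctr[2]=1
Ev 3: PC=4 idx=1 pred=N actual=T -> ctr[1]=2
Ev 4: PC=5 idx=2 pred=N actual=T -> ctr[2]=2
Ev 5: PC=4 idx=1 pred=T actual=T -> ctr[1]=3
Ev 6: PC=4 idx=1 pred=T actual=N -> ctr[1]=2
Ev 7: PC=5 idx=2 pred=T actual=N -> ctr[2]=1
Ev 8: PC=5 idx=2 pred=N actual=T -> ctr[2]=2
Ev 9: PC=5 idx=2 pred=T actual=T -> ctr[2]=3
Ev 10: PC=4 idx=1 pred=T actual=N -> ctr[1]=1
Ev 11: PC=4 idx=1 pred=N actual=N -> ctr[1]=0

Answer: N N N N T T T N T T N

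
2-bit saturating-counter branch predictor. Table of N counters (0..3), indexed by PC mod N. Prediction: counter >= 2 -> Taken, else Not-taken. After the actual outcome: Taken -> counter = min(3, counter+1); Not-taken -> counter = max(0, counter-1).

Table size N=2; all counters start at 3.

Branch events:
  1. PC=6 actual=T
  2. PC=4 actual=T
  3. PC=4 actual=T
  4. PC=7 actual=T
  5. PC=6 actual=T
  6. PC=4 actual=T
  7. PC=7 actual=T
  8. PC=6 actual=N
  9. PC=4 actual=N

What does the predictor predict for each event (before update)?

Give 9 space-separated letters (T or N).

Ev 1: PC=6 idx=0 pred=T actual=T -> ctr[0]=3
Ev 2: PC=4 idx=0 pred=T actual=T -> ctr[0]=3
Ev 3: PC=4 idx=0 pred=T actual=T -> ctr[0]=3
Ev 4: PC=7 idx=1 pred=T actual=T -> ctr[1]=3
Ev 5: PC=6 idx=0 pred=T actual=T -> ctr[0]=3
Ev 6: PC=4 idx=0 pred=T actual=T -> ctr[0]=3
Ev 7: PC=7 idx=1 pred=T actual=T -> ctr[1]=3
Ev 8: PC=6 idx=0 pred=T actual=N -> ctr[0]=2
Ev 9: PC=4 idx=0 pred=T actual=N -> ctr[0]=1

Answer: T T T T T T T T T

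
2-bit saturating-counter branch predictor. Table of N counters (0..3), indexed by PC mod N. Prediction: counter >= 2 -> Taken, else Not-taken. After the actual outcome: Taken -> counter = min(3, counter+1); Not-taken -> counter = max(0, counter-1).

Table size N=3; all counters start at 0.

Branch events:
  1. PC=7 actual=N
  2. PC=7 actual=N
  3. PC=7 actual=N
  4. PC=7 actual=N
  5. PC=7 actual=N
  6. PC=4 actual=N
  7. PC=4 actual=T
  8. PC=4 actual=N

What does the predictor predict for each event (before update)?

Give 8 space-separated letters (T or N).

Ev 1: PC=7 idx=1 pred=N actual=N -> ctr[1]=0
Ev 2: PC=7 idx=1 pred=N actual=N -> ctr[1]=0
Ev 3: PC=7 idx=1 pred=N actual=N -> ctr[1]=0
Ev 4: PC=7 idx=1 pred=N actual=N -> ctr[1]=0
Ev 5: PC=7 idx=1 pred=N actual=N -> ctr[1]=0
Ev 6: PC=4 idx=1 pred=N actual=N -> ctr[1]=0
Ev 7: PC=4 idx=1 pred=N actual=T -> ctr[1]=1
Ev 8: PC=4 idx=1 pred=N actual=N -> ctr[1]=0

Answer: N N N N N N N N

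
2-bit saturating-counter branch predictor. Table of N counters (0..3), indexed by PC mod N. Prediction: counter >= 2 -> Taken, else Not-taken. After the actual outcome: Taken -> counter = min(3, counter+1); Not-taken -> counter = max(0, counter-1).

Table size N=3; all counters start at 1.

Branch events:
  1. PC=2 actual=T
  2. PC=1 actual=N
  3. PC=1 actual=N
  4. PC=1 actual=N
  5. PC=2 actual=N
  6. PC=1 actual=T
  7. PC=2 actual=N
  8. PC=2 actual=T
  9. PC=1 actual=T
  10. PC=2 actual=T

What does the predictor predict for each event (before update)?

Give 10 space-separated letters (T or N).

Ev 1: PC=2 idx=2 pred=N actual=T -> ctr[2]=2
Ev 2: PC=1 idx=1 pred=N actual=N -> ctr[1]=0
Ev 3: PC=1 idx=1 pred=N actual=N -> ctr[1]=0
Ev 4: PC=1 idx=1 pred=N actual=N -> ctr[1]=0
Ev 5: PC=2 idx=2 pred=T actual=N -> ctr[2]=1
Ev 6: PC=1 idx=1 pred=N actual=T -> ctr[1]=1
Ev 7: PC=2 idx=2 pred=N actual=N -> ctr[2]=0
Ev 8: PC=2 idx=2 pred=N actual=T -> ctr[2]=1
Ev 9: PC=1 idx=1 pred=N actual=T -> ctr[1]=2
Ev 10: PC=2 idx=2 pred=N actual=T -> ctr[2]=2

Answer: N N N N T N N N N N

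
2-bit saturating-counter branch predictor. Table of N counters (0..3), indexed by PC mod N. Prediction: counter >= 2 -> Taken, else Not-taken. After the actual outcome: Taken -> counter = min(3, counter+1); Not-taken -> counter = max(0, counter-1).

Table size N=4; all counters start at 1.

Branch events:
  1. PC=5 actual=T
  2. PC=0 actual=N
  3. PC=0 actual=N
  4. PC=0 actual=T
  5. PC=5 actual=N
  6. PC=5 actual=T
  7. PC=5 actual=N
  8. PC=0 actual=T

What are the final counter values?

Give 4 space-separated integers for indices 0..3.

Answer: 2 1 1 1

Derivation:
Ev 1: PC=5 idx=1 pred=N actual=T -> ctr[1]=2
Ev 2: PC=0 idx=0 pred=N actual=N -> ctr[0]=0
Ev 3: PC=0 idx=0 pred=N actual=N -> ctr[0]=0
Ev 4: PC=0 idx=0 pred=N actual=T -> ctr[0]=1
Ev 5: PC=5 idx=1 pred=T actual=N -> ctr[1]=1
Ev 6: PC=5 idx=1 pred=N actual=T -> ctr[1]=2
Ev 7: PC=5 idx=1 pred=T actual=N -> ctr[1]=1
Ev 8: PC=0 idx=0 pred=N actual=T -> ctr[0]=2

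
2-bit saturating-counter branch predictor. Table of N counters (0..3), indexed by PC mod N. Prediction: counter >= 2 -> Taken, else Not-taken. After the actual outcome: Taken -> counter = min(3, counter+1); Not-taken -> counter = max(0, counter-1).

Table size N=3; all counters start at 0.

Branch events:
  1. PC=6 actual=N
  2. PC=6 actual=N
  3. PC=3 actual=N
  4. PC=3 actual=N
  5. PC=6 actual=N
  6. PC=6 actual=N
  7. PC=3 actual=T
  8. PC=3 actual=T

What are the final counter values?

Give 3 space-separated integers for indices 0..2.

Ev 1: PC=6 idx=0 pred=N actual=N -> ctr[0]=0
Ev 2: PC=6 idx=0 pred=N actual=N -> ctr[0]=0
Ev 3: PC=3 idx=0 pred=N actual=N -> ctr[0]=0
Ev 4: PC=3 idx=0 pred=N actual=N -> ctr[0]=0
Ev 5: PC=6 idx=0 pred=N actual=N -> ctr[0]=0
Ev 6: PC=6 idx=0 pred=N actual=N -> ctr[0]=0
Ev 7: PC=3 idx=0 pred=N actual=T -> ctr[0]=1
Ev 8: PC=3 idx=0 pred=N actual=T -> ctr[0]=2

Answer: 2 0 0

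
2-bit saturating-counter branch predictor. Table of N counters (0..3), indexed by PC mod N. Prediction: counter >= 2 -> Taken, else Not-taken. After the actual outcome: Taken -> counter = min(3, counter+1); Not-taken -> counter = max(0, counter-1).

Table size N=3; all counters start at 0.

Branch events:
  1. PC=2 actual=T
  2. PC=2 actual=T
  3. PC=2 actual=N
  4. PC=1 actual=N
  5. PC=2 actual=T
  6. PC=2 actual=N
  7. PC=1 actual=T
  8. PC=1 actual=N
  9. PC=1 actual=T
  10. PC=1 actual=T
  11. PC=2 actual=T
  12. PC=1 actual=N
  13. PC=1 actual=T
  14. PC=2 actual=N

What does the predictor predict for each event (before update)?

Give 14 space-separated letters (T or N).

Answer: N N T N N T N N N N N T N T

Derivation:
Ev 1: PC=2 idx=2 pred=N actual=T -> ctr[2]=1
Ev 2: PC=2 idx=2 pred=N actual=T -> ctr[2]=2
Ev 3: PC=2 idx=2 pred=T actual=N -> ctr[2]=1
Ev 4: PC=1 idx=1 pred=N actual=N -> ctr[1]=0
Ev 5: PC=2 idx=2 pred=N actual=T -> ctr[2]=2
Ev 6: PC=2 idx=2 pred=T actual=N -> ctr[2]=1
Ev 7: PC=1 idx=1 pred=N actual=T -> ctr[1]=1
Ev 8: PC=1 idx=1 pred=N actual=N -> ctr[1]=0
Ev 9: PC=1 idx=1 pred=N actual=T -> ctr[1]=1
Ev 10: PC=1 idx=1 pred=N actual=T -> ctr[1]=2
Ev 11: PC=2 idx=2 pred=N actual=T -> ctr[2]=2
Ev 12: PC=1 idx=1 pred=T actual=N -> ctr[1]=1
Ev 13: PC=1 idx=1 pred=N actual=T -> ctr[1]=2
Ev 14: PC=2 idx=2 pred=T actual=N -> ctr[2]=1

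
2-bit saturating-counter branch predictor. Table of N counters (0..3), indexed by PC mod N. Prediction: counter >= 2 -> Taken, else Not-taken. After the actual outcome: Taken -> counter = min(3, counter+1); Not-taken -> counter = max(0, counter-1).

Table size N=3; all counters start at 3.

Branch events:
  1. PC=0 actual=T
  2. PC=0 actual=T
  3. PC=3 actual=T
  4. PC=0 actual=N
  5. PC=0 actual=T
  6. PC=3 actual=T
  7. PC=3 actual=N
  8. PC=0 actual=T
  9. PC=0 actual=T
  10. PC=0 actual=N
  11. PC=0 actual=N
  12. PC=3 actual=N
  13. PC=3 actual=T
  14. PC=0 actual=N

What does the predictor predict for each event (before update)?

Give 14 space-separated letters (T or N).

Ev 1: PC=0 idx=0 pred=T actual=T -> ctr[0]=3
Ev 2: PC=0 idx=0 pred=T actual=T -> ctr[0]=3
Ev 3: PC=3 idx=0 pred=T actual=T -> ctr[0]=3
Ev 4: PC=0 idx=0 pred=T actual=N -> ctr[0]=2
Ev 5: PC=0 idx=0 pred=T actual=T -> ctr[0]=3
Ev 6: PC=3 idx=0 pred=T actual=T -> ctr[0]=3
Ev 7: PC=3 idx=0 pred=T actual=N -> ctr[0]=2
Ev 8: PC=0 idx=0 pred=T actual=T -> ctr[0]=3
Ev 9: PC=0 idx=0 pred=T actual=T -> ctr[0]=3
Ev 10: PC=0 idx=0 pred=T actual=N -> ctr[0]=2
Ev 11: PC=0 idx=0 pred=T actual=N -> ctr[0]=1
Ev 12: PC=3 idx=0 pred=N actual=N -> ctr[0]=0
Ev 13: PC=3 idx=0 pred=N actual=T -> ctr[0]=1
Ev 14: PC=0 idx=0 pred=N actual=N -> ctr[0]=0

Answer: T T T T T T T T T T T N N N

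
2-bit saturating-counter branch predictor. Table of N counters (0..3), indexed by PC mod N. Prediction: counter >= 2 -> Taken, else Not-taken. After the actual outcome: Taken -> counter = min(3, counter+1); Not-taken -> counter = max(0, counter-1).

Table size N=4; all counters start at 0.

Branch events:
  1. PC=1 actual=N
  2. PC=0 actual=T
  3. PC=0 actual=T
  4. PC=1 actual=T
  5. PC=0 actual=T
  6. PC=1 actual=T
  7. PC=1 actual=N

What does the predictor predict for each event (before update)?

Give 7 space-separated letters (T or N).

Ev 1: PC=1 idx=1 pred=N actual=N -> ctr[1]=0
Ev 2: PC=0 idx=0 pred=N actual=T -> ctr[0]=1
Ev 3: PC=0 idx=0 pred=N actual=T -> ctr[0]=2
Ev 4: PC=1 idx=1 pred=N actual=T -> ctr[1]=1
Ev 5: PC=0 idx=0 pred=T actual=T -> ctr[0]=3
Ev 6: PC=1 idx=1 pred=N actual=T -> ctr[1]=2
Ev 7: PC=1 idx=1 pred=T actual=N -> ctr[1]=1

Answer: N N N N T N T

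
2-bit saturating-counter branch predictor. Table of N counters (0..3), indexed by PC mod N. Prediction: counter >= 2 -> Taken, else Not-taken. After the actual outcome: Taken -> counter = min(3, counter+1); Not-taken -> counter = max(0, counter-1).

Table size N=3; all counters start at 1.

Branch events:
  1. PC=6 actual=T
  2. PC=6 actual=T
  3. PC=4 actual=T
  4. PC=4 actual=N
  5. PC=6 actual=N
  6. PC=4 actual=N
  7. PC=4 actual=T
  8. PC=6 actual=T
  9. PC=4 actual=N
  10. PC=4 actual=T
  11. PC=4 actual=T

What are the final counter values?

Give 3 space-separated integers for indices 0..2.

Ev 1: PC=6 idx=0 pred=N actual=T -> ctr[0]=2
Ev 2: PC=6 idx=0 pred=T actual=T -> ctr[0]=3
Ev 3: PC=4 idx=1 pred=N actual=T -> ctr[1]=2
Ev 4: PC=4 idx=1 pred=T actual=N -> ctr[1]=1
Ev 5: PC=6 idx=0 pred=T actual=N -> ctr[0]=2
Ev 6: PC=4 idx=1 pred=N actual=N -> ctr[1]=0
Ev 7: PC=4 idx=1 pred=N actual=T -> ctr[1]=1
Ev 8: PC=6 idx=0 pred=T actual=T -> ctr[0]=3
Ev 9: PC=4 idx=1 pred=N actual=N -> ctr[1]=0
Ev 10: PC=4 idx=1 pred=N actual=T -> ctr[1]=1
Ev 11: PC=4 idx=1 pred=N actual=T -> ctr[1]=2

Answer: 3 2 1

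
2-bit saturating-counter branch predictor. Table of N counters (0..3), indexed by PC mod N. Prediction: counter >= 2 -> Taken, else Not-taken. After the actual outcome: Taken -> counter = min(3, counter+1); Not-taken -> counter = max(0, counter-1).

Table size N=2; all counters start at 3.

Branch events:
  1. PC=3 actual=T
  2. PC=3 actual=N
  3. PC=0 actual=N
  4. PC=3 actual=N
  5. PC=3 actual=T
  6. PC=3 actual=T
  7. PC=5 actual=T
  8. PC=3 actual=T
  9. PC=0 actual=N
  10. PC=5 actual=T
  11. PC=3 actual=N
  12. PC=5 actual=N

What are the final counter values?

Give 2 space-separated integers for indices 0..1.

Answer: 1 1

Derivation:
Ev 1: PC=3 idx=1 pred=T actual=T -> ctr[1]=3
Ev 2: PC=3 idx=1 pred=T actual=N -> ctr[1]=2
Ev 3: PC=0 idx=0 pred=T actual=N -> ctr[0]=2
Ev 4: PC=3 idx=1 pred=T actual=N -> ctr[1]=1
Ev 5: PC=3 idx=1 pred=N actual=T -> ctr[1]=2
Ev 6: PC=3 idx=1 pred=T actual=T -> ctr[1]=3
Ev 7: PC=5 idx=1 pred=T actual=T -> ctr[1]=3
Ev 8: PC=3 idx=1 pred=T actual=T -> ctr[1]=3
Ev 9: PC=0 idx=0 pred=T actual=N -> ctr[0]=1
Ev 10: PC=5 idx=1 pred=T actual=T -> ctr[1]=3
Ev 11: PC=3 idx=1 pred=T actual=N -> ctr[1]=2
Ev 12: PC=5 idx=1 pred=T actual=N -> ctr[1]=1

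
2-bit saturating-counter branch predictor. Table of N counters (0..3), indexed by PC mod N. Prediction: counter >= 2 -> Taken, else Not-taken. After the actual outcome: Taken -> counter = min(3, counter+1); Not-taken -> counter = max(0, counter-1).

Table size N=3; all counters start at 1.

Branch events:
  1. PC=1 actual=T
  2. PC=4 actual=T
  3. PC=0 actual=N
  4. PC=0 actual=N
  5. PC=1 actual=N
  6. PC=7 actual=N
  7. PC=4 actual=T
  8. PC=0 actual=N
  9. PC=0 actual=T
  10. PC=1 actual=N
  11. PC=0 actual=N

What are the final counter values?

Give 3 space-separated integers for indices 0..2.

Ev 1: PC=1 idx=1 pred=N actual=T -> ctr[1]=2
Ev 2: PC=4 idx=1 pred=T actual=T -> ctr[1]=3
Ev 3: PC=0 idx=0 pred=N actual=N -> ctr[0]=0
Ev 4: PC=0 idx=0 pred=N actual=N -> ctr[0]=0
Ev 5: PC=1 idx=1 pred=T actual=N -> ctr[1]=2
Ev 6: PC=7 idx=1 pred=T actual=N -> ctr[1]=1
Ev 7: PC=4 idx=1 pred=N actual=T -> ctr[1]=2
Ev 8: PC=0 idx=0 pred=N actual=N -> ctr[0]=0
Ev 9: PC=0 idx=0 pred=N actual=T -> ctr[0]=1
Ev 10: PC=1 idx=1 pred=T actual=N -> ctr[1]=1
Ev 11: PC=0 idx=0 pred=N actual=N -> ctr[0]=0

Answer: 0 1 1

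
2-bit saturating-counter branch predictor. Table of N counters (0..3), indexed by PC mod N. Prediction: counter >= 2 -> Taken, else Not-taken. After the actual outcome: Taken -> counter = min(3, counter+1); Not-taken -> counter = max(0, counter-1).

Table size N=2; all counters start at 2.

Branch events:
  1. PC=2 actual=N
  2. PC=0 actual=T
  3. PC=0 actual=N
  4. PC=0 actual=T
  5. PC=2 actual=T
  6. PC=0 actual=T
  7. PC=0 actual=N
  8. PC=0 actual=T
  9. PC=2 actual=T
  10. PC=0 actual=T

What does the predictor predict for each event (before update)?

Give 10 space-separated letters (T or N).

Answer: T N T N T T T T T T

Derivation:
Ev 1: PC=2 idx=0 pred=T actual=N -> ctr[0]=1
Ev 2: PC=0 idx=0 pred=N actual=T -> ctr[0]=2
Ev 3: PC=0 idx=0 pred=T actual=N -> ctr[0]=1
Ev 4: PC=0 idx=0 pred=N actual=T -> ctr[0]=2
Ev 5: PC=2 idx=0 pred=T actual=T -> ctr[0]=3
Ev 6: PC=0 idx=0 pred=T actual=T -> ctr[0]=3
Ev 7: PC=0 idx=0 pred=T actual=N -> ctr[0]=2
Ev 8: PC=0 idx=0 pred=T actual=T -> ctr[0]=3
Ev 9: PC=2 idx=0 pred=T actual=T -> ctr[0]=3
Ev 10: PC=0 idx=0 pred=T actual=T -> ctr[0]=3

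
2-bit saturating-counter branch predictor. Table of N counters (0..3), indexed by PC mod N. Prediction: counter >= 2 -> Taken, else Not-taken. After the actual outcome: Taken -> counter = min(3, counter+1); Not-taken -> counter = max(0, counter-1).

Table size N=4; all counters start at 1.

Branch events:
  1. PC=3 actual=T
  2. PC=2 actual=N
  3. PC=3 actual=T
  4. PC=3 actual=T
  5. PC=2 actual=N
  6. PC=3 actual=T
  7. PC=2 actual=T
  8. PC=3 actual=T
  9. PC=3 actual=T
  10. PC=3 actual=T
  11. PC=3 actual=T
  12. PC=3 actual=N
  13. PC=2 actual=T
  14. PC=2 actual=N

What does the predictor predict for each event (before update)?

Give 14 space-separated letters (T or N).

Answer: N N T T N T N T T T T T N T

Derivation:
Ev 1: PC=3 idx=3 pred=N actual=T -> ctr[3]=2
Ev 2: PC=2 idx=2 pred=N actual=N -> ctr[2]=0
Ev 3: PC=3 idx=3 pred=T actual=T -> ctr[3]=3
Ev 4: PC=3 idx=3 pred=T actual=T -> ctr[3]=3
Ev 5: PC=2 idx=2 pred=N actual=N -> ctr[2]=0
Ev 6: PC=3 idx=3 pred=T actual=T -> ctr[3]=3
Ev 7: PC=2 idx=2 pred=N actual=T -> ctr[2]=1
Ev 8: PC=3 idx=3 pred=T actual=T -> ctr[3]=3
Ev 9: PC=3 idx=3 pred=T actual=T -> ctr[3]=3
Ev 10: PC=3 idx=3 pred=T actual=T -> ctr[3]=3
Ev 11: PC=3 idx=3 pred=T actual=T -> ctr[3]=3
Ev 12: PC=3 idx=3 pred=T actual=N -> ctr[3]=2
Ev 13: PC=2 idx=2 pred=N actual=T -> ctr[2]=2
Ev 14: PC=2 idx=2 pred=T actual=N -> ctr[2]=1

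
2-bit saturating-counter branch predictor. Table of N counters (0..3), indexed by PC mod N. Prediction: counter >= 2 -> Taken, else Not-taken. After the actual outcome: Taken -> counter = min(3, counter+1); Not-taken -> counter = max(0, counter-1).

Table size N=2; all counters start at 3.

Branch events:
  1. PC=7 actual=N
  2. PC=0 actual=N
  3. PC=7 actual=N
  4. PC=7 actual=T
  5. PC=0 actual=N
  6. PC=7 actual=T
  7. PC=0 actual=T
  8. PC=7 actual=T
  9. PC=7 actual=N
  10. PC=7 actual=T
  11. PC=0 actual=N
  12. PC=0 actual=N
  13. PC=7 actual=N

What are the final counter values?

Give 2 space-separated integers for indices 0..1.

Ev 1: PC=7 idx=1 pred=T actual=N -> ctr[1]=2
Ev 2: PC=0 idx=0 pred=T actual=N -> ctr[0]=2
Ev 3: PC=7 idx=1 pred=T actual=N -> ctr[1]=1
Ev 4: PC=7 idx=1 pred=N actual=T -> ctr[1]=2
Ev 5: PC=0 idx=0 pred=T actual=N -> ctr[0]=1
Ev 6: PC=7 idx=1 pred=T actual=T -> ctr[1]=3
Ev 7: PC=0 idx=0 pred=N actual=T -> ctr[0]=2
Ev 8: PC=7 idx=1 pred=T actual=T -> ctr[1]=3
Ev 9: PC=7 idx=1 pred=T actual=N -> ctr[1]=2
Ev 10: PC=7 idx=1 pred=T actual=T -> ctr[1]=3
Ev 11: PC=0 idx=0 pred=T actual=N -> ctr[0]=1
Ev 12: PC=0 idx=0 pred=N actual=N -> ctr[0]=0
Ev 13: PC=7 idx=1 pred=T actual=N -> ctr[1]=2

Answer: 0 2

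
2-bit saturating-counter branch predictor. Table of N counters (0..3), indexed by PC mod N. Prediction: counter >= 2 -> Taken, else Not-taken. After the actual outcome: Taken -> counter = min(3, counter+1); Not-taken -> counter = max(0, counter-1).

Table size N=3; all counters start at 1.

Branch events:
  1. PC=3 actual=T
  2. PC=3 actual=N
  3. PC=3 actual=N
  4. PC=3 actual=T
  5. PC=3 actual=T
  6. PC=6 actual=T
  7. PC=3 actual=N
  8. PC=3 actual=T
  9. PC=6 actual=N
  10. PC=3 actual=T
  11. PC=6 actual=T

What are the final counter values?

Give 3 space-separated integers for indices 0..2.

Answer: 3 1 1

Derivation:
Ev 1: PC=3 idx=0 pred=N actual=T -> ctr[0]=2
Ev 2: PC=3 idx=0 pred=T actual=N -> ctr[0]=1
Ev 3: PC=3 idx=0 pred=N actual=N -> ctr[0]=0
Ev 4: PC=3 idx=0 pred=N actual=T -> ctr[0]=1
Ev 5: PC=3 idx=0 pred=N actual=T -> ctr[0]=2
Ev 6: PC=6 idx=0 pred=T actual=T -> ctr[0]=3
Ev 7: PC=3 idx=0 pred=T actual=N -> ctr[0]=2
Ev 8: PC=3 idx=0 pred=T actual=T -> ctr[0]=3
Ev 9: PC=6 idx=0 pred=T actual=N -> ctr[0]=2
Ev 10: PC=3 idx=0 pred=T actual=T -> ctr[0]=3
Ev 11: PC=6 idx=0 pred=T actual=T -> ctr[0]=3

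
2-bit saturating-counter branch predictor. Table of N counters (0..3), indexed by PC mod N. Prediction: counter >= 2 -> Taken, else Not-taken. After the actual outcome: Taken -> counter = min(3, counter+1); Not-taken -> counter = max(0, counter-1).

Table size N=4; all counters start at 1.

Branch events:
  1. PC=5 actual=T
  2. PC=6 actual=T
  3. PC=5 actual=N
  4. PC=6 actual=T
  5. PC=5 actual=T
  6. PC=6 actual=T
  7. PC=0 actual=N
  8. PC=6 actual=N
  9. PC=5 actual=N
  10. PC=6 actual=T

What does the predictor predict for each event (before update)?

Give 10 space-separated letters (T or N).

Answer: N N T T N T N T T T

Derivation:
Ev 1: PC=5 idx=1 pred=N actual=T -> ctr[1]=2
Ev 2: PC=6 idx=2 pred=N actual=T -> ctr[2]=2
Ev 3: PC=5 idx=1 pred=T actual=N -> ctr[1]=1
Ev 4: PC=6 idx=2 pred=T actual=T -> ctr[2]=3
Ev 5: PC=5 idx=1 pred=N actual=T -> ctr[1]=2
Ev 6: PC=6 idx=2 pred=T actual=T -> ctr[2]=3
Ev 7: PC=0 idx=0 pred=N actual=N -> ctr[0]=0
Ev 8: PC=6 idx=2 pred=T actual=N -> ctr[2]=2
Ev 9: PC=5 idx=1 pred=T actual=N -> ctr[1]=1
Ev 10: PC=6 idx=2 pred=T actual=T -> ctr[2]=3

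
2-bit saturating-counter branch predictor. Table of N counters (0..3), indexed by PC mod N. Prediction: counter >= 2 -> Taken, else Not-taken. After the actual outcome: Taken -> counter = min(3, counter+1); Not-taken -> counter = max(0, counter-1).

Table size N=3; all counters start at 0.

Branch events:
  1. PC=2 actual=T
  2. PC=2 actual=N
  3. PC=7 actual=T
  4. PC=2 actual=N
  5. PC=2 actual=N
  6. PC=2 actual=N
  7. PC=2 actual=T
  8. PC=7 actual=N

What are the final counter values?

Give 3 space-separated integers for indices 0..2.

Answer: 0 0 1

Derivation:
Ev 1: PC=2 idx=2 pred=N actual=T -> ctr[2]=1
Ev 2: PC=2 idx=2 pred=N actual=N -> ctr[2]=0
Ev 3: PC=7 idx=1 pred=N actual=T -> ctr[1]=1
Ev 4: PC=2 idx=2 pred=N actual=N -> ctr[2]=0
Ev 5: PC=2 idx=2 pred=N actual=N -> ctr[2]=0
Ev 6: PC=2 idx=2 pred=N actual=N -> ctr[2]=0
Ev 7: PC=2 idx=2 pred=N actual=T -> ctr[2]=1
Ev 8: PC=7 idx=1 pred=N actual=N -> ctr[1]=0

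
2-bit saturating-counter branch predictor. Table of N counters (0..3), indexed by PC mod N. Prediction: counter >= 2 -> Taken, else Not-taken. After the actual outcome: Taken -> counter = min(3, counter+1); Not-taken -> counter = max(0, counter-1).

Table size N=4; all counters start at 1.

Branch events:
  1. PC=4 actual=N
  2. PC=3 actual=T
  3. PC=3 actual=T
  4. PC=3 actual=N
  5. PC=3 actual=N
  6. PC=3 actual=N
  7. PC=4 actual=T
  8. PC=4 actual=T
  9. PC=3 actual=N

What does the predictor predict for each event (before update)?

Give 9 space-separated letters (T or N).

Ev 1: PC=4 idx=0 pred=N actual=N -> ctr[0]=0
Ev 2: PC=3 idx=3 pred=N actual=T -> ctr[3]=2
Ev 3: PC=3 idx=3 pred=T actual=T -> ctr[3]=3
Ev 4: PC=3 idx=3 pred=T actual=N -> ctr[3]=2
Ev 5: PC=3 idx=3 pred=T actual=N -> ctr[3]=1
Ev 6: PC=3 idx=3 pred=N actual=N -> ctr[3]=0
Ev 7: PC=4 idx=0 pred=N actual=T -> ctr[0]=1
Ev 8: PC=4 idx=0 pred=N actual=T -> ctr[0]=2
Ev 9: PC=3 idx=3 pred=N actual=N -> ctr[3]=0

Answer: N N T T T N N N N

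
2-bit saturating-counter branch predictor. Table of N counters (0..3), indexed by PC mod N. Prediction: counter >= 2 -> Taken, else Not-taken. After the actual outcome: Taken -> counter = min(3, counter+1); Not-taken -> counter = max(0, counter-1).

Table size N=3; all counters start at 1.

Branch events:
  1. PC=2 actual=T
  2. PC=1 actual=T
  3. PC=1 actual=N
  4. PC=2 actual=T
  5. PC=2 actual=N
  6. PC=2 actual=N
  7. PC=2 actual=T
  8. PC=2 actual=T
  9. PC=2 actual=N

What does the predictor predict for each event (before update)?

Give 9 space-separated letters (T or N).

Answer: N N T T T T N T T

Derivation:
Ev 1: PC=2 idx=2 pred=N actual=T -> ctr[2]=2
Ev 2: PC=1 idx=1 pred=N actual=T -> ctr[1]=2
Ev 3: PC=1 idx=1 pred=T actual=N -> ctr[1]=1
Ev 4: PC=2 idx=2 pred=T actual=T -> ctr[2]=3
Ev 5: PC=2 idx=2 pred=T actual=N -> ctr[2]=2
Ev 6: PC=2 idx=2 pred=T actual=N -> ctr[2]=1
Ev 7: PC=2 idx=2 pred=N actual=T -> ctr[2]=2
Ev 8: PC=2 idx=2 pred=T actual=T -> ctr[2]=3
Ev 9: PC=2 idx=2 pred=T actual=N -> ctr[2]=2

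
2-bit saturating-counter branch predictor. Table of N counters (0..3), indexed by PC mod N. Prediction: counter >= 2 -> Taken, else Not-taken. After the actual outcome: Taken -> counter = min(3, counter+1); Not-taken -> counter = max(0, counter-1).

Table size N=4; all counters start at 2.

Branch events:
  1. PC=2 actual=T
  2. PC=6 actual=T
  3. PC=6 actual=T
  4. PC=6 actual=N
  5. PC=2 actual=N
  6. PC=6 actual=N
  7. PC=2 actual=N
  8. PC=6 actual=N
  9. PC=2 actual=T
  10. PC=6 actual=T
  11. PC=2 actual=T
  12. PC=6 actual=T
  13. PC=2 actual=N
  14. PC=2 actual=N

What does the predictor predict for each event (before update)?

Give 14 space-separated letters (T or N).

Ev 1: PC=2 idx=2 pred=T actual=T -> ctr[2]=3
Ev 2: PC=6 idx=2 pred=T actual=T -> ctr[2]=3
Ev 3: PC=6 idx=2 pred=T actual=T -> ctr[2]=3
Ev 4: PC=6 idx=2 pred=T actual=N -> ctr[2]=2
Ev 5: PC=2 idx=2 pred=T actual=N -> ctr[2]=1
Ev 6: PC=6 idx=2 pred=N actual=N -> ctr[2]=0
Ev 7: PC=2 idx=2 pred=N actual=N -> ctr[2]=0
Ev 8: PC=6 idx=2 pred=N actual=N -> ctr[2]=0
Ev 9: PC=2 idx=2 pred=N actual=T -> ctr[2]=1
Ev 10: PC=6 idx=2 pred=N actual=T -> ctr[2]=2
Ev 11: PC=2 idx=2 pred=T actual=T -> ctr[2]=3
Ev 12: PC=6 idx=2 pred=T actual=T -> ctr[2]=3
Ev 13: PC=2 idx=2 pred=T actual=N -> ctr[2]=2
Ev 14: PC=2 idx=2 pred=T actual=N -> ctr[2]=1

Answer: T T T T T N N N N N T T T T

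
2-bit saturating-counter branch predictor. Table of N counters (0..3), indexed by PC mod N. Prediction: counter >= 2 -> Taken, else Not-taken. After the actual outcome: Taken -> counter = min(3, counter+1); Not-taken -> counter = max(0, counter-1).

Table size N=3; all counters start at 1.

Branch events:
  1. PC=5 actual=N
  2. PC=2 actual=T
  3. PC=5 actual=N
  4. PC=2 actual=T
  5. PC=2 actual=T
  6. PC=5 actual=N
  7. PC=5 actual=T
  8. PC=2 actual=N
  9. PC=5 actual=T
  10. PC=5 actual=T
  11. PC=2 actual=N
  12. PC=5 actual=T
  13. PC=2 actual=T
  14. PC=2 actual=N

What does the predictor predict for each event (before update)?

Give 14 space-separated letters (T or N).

Ev 1: PC=5 idx=2 pred=N actual=N -> ctr[2]=0
Ev 2: PC=2 idx=2 pred=N actual=T -> ctr[2]=1
Ev 3: PC=5 idx=2 pred=N actual=N -> ctr[2]=0
Ev 4: PC=2 idx=2 pred=N actual=T -> ctr[2]=1
Ev 5: PC=2 idx=2 pred=N actual=T -> ctr[2]=2
Ev 6: PC=5 idx=2 pred=T actual=N -> ctr[2]=1
Ev 7: PC=5 idx=2 pred=N actual=T -> ctr[2]=2
Ev 8: PC=2 idx=2 pred=T actual=N -> ctr[2]=1
Ev 9: PC=5 idx=2 pred=N actual=T -> ctr[2]=2
Ev 10: PC=5 idx=2 pred=T actual=T -> ctr[2]=3
Ev 11: PC=2 idx=2 pred=T actual=N -> ctr[2]=2
Ev 12: PC=5 idx=2 pred=T actual=T -> ctr[2]=3
Ev 13: PC=2 idx=2 pred=T actual=T -> ctr[2]=3
Ev 14: PC=2 idx=2 pred=T actual=N -> ctr[2]=2

Answer: N N N N N T N T N T T T T T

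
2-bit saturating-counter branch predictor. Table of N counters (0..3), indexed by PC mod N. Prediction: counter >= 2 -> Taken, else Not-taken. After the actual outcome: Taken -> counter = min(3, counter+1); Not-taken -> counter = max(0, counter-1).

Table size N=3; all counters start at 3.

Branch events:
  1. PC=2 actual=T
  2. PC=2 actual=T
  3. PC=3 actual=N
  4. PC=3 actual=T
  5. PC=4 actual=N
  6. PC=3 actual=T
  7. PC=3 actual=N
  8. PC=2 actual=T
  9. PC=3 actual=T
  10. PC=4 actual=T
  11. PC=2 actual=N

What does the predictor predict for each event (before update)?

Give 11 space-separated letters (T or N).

Answer: T T T T T T T T T T T

Derivation:
Ev 1: PC=2 idx=2 pred=T actual=T -> ctr[2]=3
Ev 2: PC=2 idx=2 pred=T actual=T -> ctr[2]=3
Ev 3: PC=3 idx=0 pred=T actual=N -> ctr[0]=2
Ev 4: PC=3 idx=0 pred=T actual=T -> ctr[0]=3
Ev 5: PC=4 idx=1 pred=T actual=N -> ctr[1]=2
Ev 6: PC=3 idx=0 pred=T actual=T -> ctr[0]=3
Ev 7: PC=3 idx=0 pred=T actual=N -> ctr[0]=2
Ev 8: PC=2 idx=2 pred=T actual=T -> ctr[2]=3
Ev 9: PC=3 idx=0 pred=T actual=T -> ctr[0]=3
Ev 10: PC=4 idx=1 pred=T actual=T -> ctr[1]=3
Ev 11: PC=2 idx=2 pred=T actual=N -> ctr[2]=2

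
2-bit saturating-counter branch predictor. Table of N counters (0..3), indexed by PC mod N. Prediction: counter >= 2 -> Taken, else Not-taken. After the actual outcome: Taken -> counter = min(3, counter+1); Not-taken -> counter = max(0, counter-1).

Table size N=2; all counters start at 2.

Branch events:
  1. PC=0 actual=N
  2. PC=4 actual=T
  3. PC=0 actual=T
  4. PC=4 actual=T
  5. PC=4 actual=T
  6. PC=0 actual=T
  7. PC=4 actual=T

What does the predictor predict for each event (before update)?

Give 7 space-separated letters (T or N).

Answer: T N T T T T T

Derivation:
Ev 1: PC=0 idx=0 pred=T actual=N -> ctr[0]=1
Ev 2: PC=4 idx=0 pred=N actual=T -> ctr[0]=2
Ev 3: PC=0 idx=0 pred=T actual=T -> ctr[0]=3
Ev 4: PC=4 idx=0 pred=T actual=T -> ctr[0]=3
Ev 5: PC=4 idx=0 pred=T actual=T -> ctr[0]=3
Ev 6: PC=0 idx=0 pred=T actual=T -> ctr[0]=3
Ev 7: PC=4 idx=0 pred=T actual=T -> ctr[0]=3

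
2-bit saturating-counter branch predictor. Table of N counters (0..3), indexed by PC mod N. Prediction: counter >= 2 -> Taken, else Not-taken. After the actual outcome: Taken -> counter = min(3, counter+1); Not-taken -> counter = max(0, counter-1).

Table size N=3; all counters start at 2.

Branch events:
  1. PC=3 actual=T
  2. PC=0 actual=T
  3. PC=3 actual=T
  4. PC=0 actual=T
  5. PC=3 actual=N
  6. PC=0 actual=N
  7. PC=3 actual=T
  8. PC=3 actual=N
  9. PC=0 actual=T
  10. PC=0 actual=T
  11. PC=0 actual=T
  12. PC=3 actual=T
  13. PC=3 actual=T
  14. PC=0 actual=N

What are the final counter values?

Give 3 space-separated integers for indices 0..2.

Answer: 2 2 2

Derivation:
Ev 1: PC=3 idx=0 pred=T actual=T -> ctr[0]=3
Ev 2: PC=0 idx=0 pred=T actual=T -> ctr[0]=3
Ev 3: PC=3 idx=0 pred=T actual=T -> ctr[0]=3
Ev 4: PC=0 idx=0 pred=T actual=T -> ctr[0]=3
Ev 5: PC=3 idx=0 pred=T actual=N -> ctr[0]=2
Ev 6: PC=0 idx=0 pred=T actual=N -> ctr[0]=1
Ev 7: PC=3 idx=0 pred=N actual=T -> ctr[0]=2
Ev 8: PC=3 idx=0 pred=T actual=N -> ctr[0]=1
Ev 9: PC=0 idx=0 pred=N actual=T -> ctr[0]=2
Ev 10: PC=0 idx=0 pred=T actual=T -> ctr[0]=3
Ev 11: PC=0 idx=0 pred=T actual=T -> ctr[0]=3
Ev 12: PC=3 idx=0 pred=T actual=T -> ctr[0]=3
Ev 13: PC=3 idx=0 pred=T actual=T -> ctr[0]=3
Ev 14: PC=0 idx=0 pred=T actual=N -> ctr[0]=2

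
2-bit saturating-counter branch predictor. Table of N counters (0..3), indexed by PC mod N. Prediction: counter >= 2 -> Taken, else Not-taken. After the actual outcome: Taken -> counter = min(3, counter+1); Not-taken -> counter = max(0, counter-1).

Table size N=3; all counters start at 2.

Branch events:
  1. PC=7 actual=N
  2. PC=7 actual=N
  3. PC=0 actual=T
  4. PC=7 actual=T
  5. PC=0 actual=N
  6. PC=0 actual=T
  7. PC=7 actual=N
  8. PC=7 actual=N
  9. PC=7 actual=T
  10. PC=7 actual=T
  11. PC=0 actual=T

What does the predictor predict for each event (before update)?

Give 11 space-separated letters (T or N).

Ev 1: PC=7 idx=1 pred=T actual=N -> ctr[1]=1
Ev 2: PC=7 idx=1 pred=N actual=N -> ctr[1]=0
Ev 3: PC=0 idx=0 pred=T actual=T -> ctr[0]=3
Ev 4: PC=7 idx=1 pred=N actual=T -> ctr[1]=1
Ev 5: PC=0 idx=0 pred=T actual=N -> ctr[0]=2
Ev 6: PC=0 idx=0 pred=T actual=T -> ctr[0]=3
Ev 7: PC=7 idx=1 pred=N actual=N -> ctr[1]=0
Ev 8: PC=7 idx=1 pred=N actual=N -> ctr[1]=0
Ev 9: PC=7 idx=1 pred=N actual=T -> ctr[1]=1
Ev 10: PC=7 idx=1 pred=N actual=T -> ctr[1]=2
Ev 11: PC=0 idx=0 pred=T actual=T -> ctr[0]=3

Answer: T N T N T T N N N N T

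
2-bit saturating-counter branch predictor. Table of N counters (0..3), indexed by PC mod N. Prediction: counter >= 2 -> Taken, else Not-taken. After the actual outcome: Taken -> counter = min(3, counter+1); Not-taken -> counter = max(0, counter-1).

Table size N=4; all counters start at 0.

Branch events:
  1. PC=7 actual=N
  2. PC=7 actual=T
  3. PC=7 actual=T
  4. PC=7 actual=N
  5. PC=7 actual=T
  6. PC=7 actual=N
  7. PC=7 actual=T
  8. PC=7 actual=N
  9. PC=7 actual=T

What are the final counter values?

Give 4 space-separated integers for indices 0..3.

Ev 1: PC=7 idx=3 pred=N actual=N -> ctr[3]=0
Ev 2: PC=7 idx=3 pred=N actual=T -> ctr[3]=1
Ev 3: PC=7 idx=3 pred=N actual=T -> ctr[3]=2
Ev 4: PC=7 idx=3 pred=T actual=N -> ctr[3]=1
Ev 5: PC=7 idx=3 pred=N actual=T -> ctr[3]=2
Ev 6: PC=7 idx=3 pred=T actual=N -> ctr[3]=1
Ev 7: PC=7 idx=3 pred=N actual=T -> ctr[3]=2
Ev 8: PC=7 idx=3 pred=T actual=N -> ctr[3]=1
Ev 9: PC=7 idx=3 pred=N actual=T -> ctr[3]=2

Answer: 0 0 0 2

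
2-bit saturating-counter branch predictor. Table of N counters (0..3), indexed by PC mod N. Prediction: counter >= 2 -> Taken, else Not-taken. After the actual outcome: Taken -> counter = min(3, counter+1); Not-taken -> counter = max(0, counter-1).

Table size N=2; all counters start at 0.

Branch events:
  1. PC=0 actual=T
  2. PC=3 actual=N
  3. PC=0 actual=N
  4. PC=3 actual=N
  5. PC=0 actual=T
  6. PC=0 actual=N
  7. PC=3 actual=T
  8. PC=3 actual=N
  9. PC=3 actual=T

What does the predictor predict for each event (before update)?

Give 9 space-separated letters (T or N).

Ev 1: PC=0 idx=0 pred=N actual=T -> ctr[0]=1
Ev 2: PC=3 idx=1 pred=N actual=N -> ctr[1]=0
Ev 3: PC=0 idx=0 pred=N actual=N -> ctr[0]=0
Ev 4: PC=3 idx=1 pred=N actual=N -> ctr[1]=0
Ev 5: PC=0 idx=0 pred=N actual=T -> ctr[0]=1
Ev 6: PC=0 idx=0 pred=N actual=N -> ctr[0]=0
Ev 7: PC=3 idx=1 pred=N actual=T -> ctr[1]=1
Ev 8: PC=3 idx=1 pred=N actual=N -> ctr[1]=0
Ev 9: PC=3 idx=1 pred=N actual=T -> ctr[1]=1

Answer: N N N N N N N N N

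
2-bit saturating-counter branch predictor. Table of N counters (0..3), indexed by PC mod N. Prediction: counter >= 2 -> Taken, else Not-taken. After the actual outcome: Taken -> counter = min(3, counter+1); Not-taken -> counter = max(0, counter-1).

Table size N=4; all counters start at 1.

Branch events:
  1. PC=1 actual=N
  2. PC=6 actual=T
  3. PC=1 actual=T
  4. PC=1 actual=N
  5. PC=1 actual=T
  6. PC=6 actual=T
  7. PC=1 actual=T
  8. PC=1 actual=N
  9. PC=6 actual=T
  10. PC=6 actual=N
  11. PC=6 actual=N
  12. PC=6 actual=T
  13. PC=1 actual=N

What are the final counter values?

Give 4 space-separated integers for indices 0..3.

Answer: 1 0 2 1

Derivation:
Ev 1: PC=1 idx=1 pred=N actual=N -> ctr[1]=0
Ev 2: PC=6 idx=2 pred=N actual=T -> ctr[2]=2
Ev 3: PC=1 idx=1 pred=N actual=T -> ctr[1]=1
Ev 4: PC=1 idx=1 pred=N actual=N -> ctr[1]=0
Ev 5: PC=1 idx=1 pred=N actual=T -> ctr[1]=1
Ev 6: PC=6 idx=2 pred=T actual=T -> ctr[2]=3
Ev 7: PC=1 idx=1 pred=N actual=T -> ctr[1]=2
Ev 8: PC=1 idx=1 pred=T actual=N -> ctr[1]=1
Ev 9: PC=6 idx=2 pred=T actual=T -> ctr[2]=3
Ev 10: PC=6 idx=2 pred=T actual=N -> ctr[2]=2
Ev 11: PC=6 idx=2 pred=T actual=N -> ctr[2]=1
Ev 12: PC=6 idx=2 pred=N actual=T -> ctr[2]=2
Ev 13: PC=1 idx=1 pred=N actual=N -> ctr[1]=0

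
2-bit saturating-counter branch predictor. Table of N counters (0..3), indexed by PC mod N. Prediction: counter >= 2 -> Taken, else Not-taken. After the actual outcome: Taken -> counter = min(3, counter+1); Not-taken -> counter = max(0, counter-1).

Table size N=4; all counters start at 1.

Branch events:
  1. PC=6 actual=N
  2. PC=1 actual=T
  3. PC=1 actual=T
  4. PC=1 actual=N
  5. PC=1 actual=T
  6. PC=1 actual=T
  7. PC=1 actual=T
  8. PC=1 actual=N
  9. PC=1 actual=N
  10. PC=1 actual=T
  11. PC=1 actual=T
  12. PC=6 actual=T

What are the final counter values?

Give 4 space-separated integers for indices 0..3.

Ev 1: PC=6 idx=2 pred=N actual=N -> ctr[2]=0
Ev 2: PC=1 idx=1 pred=N actual=T -> ctr[1]=2
Ev 3: PC=1 idx=1 pred=T actual=T -> ctr[1]=3
Ev 4: PC=1 idx=1 pred=T actual=N -> ctr[1]=2
Ev 5: PC=1 idx=1 pred=T actual=T -> ctr[1]=3
Ev 6: PC=1 idx=1 pred=T actual=T -> ctr[1]=3
Ev 7: PC=1 idx=1 pred=T actual=T -> ctr[1]=3
Ev 8: PC=1 idx=1 pred=T actual=N -> ctr[1]=2
Ev 9: PC=1 idx=1 pred=T actual=N -> ctr[1]=1
Ev 10: PC=1 idx=1 pred=N actual=T -> ctr[1]=2
Ev 11: PC=1 idx=1 pred=T actual=T -> ctr[1]=3
Ev 12: PC=6 idx=2 pred=N actual=T -> ctr[2]=1

Answer: 1 3 1 1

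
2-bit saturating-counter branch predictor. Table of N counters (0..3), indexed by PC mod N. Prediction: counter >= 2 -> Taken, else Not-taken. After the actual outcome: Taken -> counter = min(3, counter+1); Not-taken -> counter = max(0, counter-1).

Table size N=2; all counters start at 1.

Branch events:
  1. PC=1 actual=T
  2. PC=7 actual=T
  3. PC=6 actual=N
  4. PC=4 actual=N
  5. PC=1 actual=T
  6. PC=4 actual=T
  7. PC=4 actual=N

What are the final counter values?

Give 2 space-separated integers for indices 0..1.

Answer: 0 3

Derivation:
Ev 1: PC=1 idx=1 pred=N actual=T -> ctr[1]=2
Ev 2: PC=7 idx=1 pred=T actual=T -> ctr[1]=3
Ev 3: PC=6 idx=0 pred=N actual=N -> ctr[0]=0
Ev 4: PC=4 idx=0 pred=N actual=N -> ctr[0]=0
Ev 5: PC=1 idx=1 pred=T actual=T -> ctr[1]=3
Ev 6: PC=4 idx=0 pred=N actual=T -> ctr[0]=1
Ev 7: PC=4 idx=0 pred=N actual=N -> ctr[0]=0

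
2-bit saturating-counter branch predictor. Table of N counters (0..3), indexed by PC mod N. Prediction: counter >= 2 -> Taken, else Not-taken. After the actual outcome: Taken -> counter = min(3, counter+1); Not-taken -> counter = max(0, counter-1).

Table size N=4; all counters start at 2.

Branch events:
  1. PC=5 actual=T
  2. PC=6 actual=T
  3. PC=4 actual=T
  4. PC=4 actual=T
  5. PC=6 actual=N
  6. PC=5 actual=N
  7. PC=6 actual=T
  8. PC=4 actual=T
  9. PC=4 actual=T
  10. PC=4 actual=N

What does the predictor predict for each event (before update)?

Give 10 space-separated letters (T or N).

Answer: T T T T T T T T T T

Derivation:
Ev 1: PC=5 idx=1 pred=T actual=T -> ctr[1]=3
Ev 2: PC=6 idx=2 pred=T actual=T -> ctr[2]=3
Ev 3: PC=4 idx=0 pred=T actual=T -> ctr[0]=3
Ev 4: PC=4 idx=0 pred=T actual=T -> ctr[0]=3
Ev 5: PC=6 idx=2 pred=T actual=N -> ctr[2]=2
Ev 6: PC=5 idx=1 pred=T actual=N -> ctr[1]=2
Ev 7: PC=6 idx=2 pred=T actual=T -> ctr[2]=3
Ev 8: PC=4 idx=0 pred=T actual=T -> ctr[0]=3
Ev 9: PC=4 idx=0 pred=T actual=T -> ctr[0]=3
Ev 10: PC=4 idx=0 pred=T actual=N -> ctr[0]=2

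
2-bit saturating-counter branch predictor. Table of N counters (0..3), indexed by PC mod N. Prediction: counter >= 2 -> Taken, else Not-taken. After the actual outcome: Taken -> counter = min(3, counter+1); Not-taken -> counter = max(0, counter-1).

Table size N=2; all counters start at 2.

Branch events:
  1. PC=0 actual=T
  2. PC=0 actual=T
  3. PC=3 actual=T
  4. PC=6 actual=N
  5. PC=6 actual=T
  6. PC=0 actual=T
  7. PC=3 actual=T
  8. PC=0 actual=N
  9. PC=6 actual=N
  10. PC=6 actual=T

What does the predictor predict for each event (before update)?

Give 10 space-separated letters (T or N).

Ev 1: PC=0 idx=0 pred=T actual=T -> ctr[0]=3
Ev 2: PC=0 idx=0 pred=T actual=T -> ctr[0]=3
Ev 3: PC=3 idx=1 pred=T actual=T -> ctr[1]=3
Ev 4: PC=6 idx=0 pred=T actual=N -> ctr[0]=2
Ev 5: PC=6 idx=0 pred=T actual=T -> ctr[0]=3
Ev 6: PC=0 idx=0 pred=T actual=T -> ctr[0]=3
Ev 7: PC=3 idx=1 pred=T actual=T -> ctr[1]=3
Ev 8: PC=0 idx=0 pred=T actual=N -> ctr[0]=2
Ev 9: PC=6 idx=0 pred=T actual=N -> ctr[0]=1
Ev 10: PC=6 idx=0 pred=N actual=T -> ctr[0]=2

Answer: T T T T T T T T T N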